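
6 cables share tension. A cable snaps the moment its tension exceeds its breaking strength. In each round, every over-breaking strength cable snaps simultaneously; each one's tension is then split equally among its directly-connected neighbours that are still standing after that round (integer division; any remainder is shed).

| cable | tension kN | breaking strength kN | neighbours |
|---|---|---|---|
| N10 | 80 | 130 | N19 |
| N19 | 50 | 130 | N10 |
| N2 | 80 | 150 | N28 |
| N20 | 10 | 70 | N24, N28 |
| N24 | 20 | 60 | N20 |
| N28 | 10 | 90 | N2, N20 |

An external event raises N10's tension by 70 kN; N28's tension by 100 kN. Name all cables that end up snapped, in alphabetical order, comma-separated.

N10, N19, N28

Round 1 — N10 at 150 > 130; N28 at 110 > 90. N10, N28 snap.
  N10 sheds 150 kN to N19: 150 each.
    N19: 50+150 = 200 > 130
  N28 sheds 110 kN to N2, N20: 55 each.
    N2: 80+55 = 135 ≤ 150
    N20: 10+55 = 65 ≤ 70
Round 2 — N19 snaps.
  N19 sheds 200 kN: no online neighbours, lost.
No further breaks.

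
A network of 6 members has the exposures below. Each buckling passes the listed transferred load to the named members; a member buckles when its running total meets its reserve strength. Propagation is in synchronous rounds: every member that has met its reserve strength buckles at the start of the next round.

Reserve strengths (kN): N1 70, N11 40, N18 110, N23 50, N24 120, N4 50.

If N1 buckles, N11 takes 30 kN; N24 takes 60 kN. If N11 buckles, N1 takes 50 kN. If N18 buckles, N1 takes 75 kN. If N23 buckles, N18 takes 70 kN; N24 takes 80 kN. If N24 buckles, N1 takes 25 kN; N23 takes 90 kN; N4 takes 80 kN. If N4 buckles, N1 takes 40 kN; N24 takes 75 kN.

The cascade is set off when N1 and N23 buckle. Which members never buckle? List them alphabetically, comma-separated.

Round 1 — N1, N23 buckle (initial).
  N11: +30 → 30 < 40
  N18: +70 → 70 < 110
  N24: +60+80 → 140 ≥ 120
Round 2 — N24 buckles.
  N4: +80 → 80 ≥ 50
Round 3 — N4 buckles.
No further bucklings.

N11, N18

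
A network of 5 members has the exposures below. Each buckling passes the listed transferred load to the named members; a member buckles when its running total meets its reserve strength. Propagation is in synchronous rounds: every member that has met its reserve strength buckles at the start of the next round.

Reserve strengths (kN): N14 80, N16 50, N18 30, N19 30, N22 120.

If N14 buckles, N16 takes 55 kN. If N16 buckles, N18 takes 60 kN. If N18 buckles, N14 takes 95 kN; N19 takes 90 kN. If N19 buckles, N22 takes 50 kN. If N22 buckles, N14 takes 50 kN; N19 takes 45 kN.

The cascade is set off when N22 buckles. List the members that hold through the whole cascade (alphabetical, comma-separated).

N14, N16, N18

Round 1 — N22 buckles (initial).
  N14: +50 → 50 < 80
  N19: +45 → 45 ≥ 30
Round 2 — N19 buckles.
No further bucklings.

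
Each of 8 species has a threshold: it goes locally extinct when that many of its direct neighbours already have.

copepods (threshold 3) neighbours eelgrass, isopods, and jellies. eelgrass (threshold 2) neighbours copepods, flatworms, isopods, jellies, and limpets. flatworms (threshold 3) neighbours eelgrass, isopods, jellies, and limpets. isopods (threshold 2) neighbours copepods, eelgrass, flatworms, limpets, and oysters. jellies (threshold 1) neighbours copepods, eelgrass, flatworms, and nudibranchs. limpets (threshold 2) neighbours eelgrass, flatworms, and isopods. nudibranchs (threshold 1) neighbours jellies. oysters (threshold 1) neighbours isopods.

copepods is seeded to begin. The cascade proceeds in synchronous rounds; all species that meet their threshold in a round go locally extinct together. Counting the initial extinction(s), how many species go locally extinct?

8

Round 1 — copepods goes locally extinct (initial).
Round 2 — checking thresholds:
  eelgrass: 1 of 5 neighbours < 2, not yet.
  isopods: 1 of 5 neighbours < 2, not yet.
  jellies: 1 of 4 neighbours ≥ 1, goes locally extinct.
Round 3 — checking thresholds:
  eelgrass: 2 of 5 neighbours ≥ 2, goes locally extinct.
  flatworms: 1 of 4 neighbours < 3, not yet.
  isopods: 1 of 5 neighbours < 2, not yet.
  nudibranchs: 1 of 1 neighbours ≥ 1, goes locally extinct.
Round 4 — checking thresholds:
  flatworms: 2 of 4 neighbours < 3, not yet.
  isopods: 2 of 5 neighbours ≥ 2, goes locally extinct.
  limpets: 1 of 3 neighbours < 2, not yet.
Round 5 — checking thresholds:
  flatworms: 3 of 4 neighbours ≥ 3, goes locally extinct.
  limpets: 2 of 3 neighbours ≥ 2, goes locally extinct.
  oysters: 1 of 1 neighbours ≥ 1, goes locally extinct.
Round 6 — no new extinctions; cascade stops.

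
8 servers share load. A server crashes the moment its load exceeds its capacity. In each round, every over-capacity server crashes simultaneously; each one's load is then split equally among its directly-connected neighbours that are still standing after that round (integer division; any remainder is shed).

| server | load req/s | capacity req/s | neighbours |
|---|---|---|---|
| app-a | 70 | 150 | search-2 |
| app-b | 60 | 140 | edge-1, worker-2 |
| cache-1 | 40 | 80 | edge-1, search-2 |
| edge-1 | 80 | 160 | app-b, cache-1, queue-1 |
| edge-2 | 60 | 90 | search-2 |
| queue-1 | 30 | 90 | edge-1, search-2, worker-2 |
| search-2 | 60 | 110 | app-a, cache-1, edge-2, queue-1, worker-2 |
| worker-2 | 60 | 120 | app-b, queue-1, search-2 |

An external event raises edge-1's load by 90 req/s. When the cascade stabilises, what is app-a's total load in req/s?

109

Round 1 — edge-1 at 170 > 160. edge-1 crashes.
  edge-1 sheds 170 req/s to app-b, cache-1, queue-1: 56 each (2 lost).
    app-b: 60+56 = 116 ≤ 140
    cache-1: 40+56 = 96 > 80
    queue-1: 30+56 = 86 ≤ 90
Round 2 — cache-1 crashes.
  cache-1 sheds 96 req/s to search-2: 96 each.
    search-2: 60+96 = 156 > 110
Round 3 — search-2 crashes.
  search-2 sheds 156 req/s to app-a, edge-2, queue-1, worker-2: 39 each.
    app-a: 70+39 = 109 ≤ 150
    edge-2: 60+39 = 99 > 90
    queue-1: 86+39 = 125 > 90
    worker-2: 60+39 = 99 ≤ 120
Round 4 — edge-2, queue-1 crash.
  edge-2 sheds 99 req/s: no online neighbours, lost.
  queue-1 sheds 125 req/s to worker-2: 125 each.
    worker-2: 99+125 = 224 > 120
Round 5 — worker-2 crashes.
  worker-2 sheds 224 req/s to app-b: 224 each.
    app-b: 116+224 = 340 > 140
Round 6 — app-b crashes.
  app-b sheds 340 req/s: no online neighbours, lost.
No further crashes.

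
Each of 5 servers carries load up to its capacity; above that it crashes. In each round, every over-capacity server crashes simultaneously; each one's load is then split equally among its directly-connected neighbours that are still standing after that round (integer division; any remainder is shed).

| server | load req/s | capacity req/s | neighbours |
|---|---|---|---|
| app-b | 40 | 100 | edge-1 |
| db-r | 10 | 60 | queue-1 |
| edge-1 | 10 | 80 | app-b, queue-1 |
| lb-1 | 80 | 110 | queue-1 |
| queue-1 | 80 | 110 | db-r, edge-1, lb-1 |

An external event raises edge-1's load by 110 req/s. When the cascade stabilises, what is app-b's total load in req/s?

Round 1 — edge-1 at 120 > 80. edge-1 crashes.
  edge-1 sheds 120 req/s to app-b, queue-1: 60 each.
    app-b: 40+60 = 100 ≤ 100
    queue-1: 80+60 = 140 > 110
Round 2 — queue-1 crashes.
  queue-1 sheds 140 req/s to db-r, lb-1: 70 each.
    db-r: 10+70 = 80 > 60
    lb-1: 80+70 = 150 > 110
Round 3 — db-r, lb-1 crash.
  db-r sheds 80 req/s: no online neighbours, lost.
  lb-1 sheds 150 req/s: no online neighbours, lost.
No further crashes.

100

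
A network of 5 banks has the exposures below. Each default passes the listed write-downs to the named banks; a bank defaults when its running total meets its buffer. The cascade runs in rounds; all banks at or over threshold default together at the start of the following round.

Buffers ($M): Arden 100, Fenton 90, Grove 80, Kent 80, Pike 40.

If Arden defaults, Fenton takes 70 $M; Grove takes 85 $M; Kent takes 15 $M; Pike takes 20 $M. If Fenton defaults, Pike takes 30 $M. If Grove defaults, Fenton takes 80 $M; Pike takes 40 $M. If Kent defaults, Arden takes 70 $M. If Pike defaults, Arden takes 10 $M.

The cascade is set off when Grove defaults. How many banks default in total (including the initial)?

2

Round 1 — Grove defaults (initial).
  Fenton: +80 → 80 < 90
  Pike: +40 → 40 ≥ 40
Round 2 — Pike defaults.
  Arden: +10 → 10 < 100
No further defaults.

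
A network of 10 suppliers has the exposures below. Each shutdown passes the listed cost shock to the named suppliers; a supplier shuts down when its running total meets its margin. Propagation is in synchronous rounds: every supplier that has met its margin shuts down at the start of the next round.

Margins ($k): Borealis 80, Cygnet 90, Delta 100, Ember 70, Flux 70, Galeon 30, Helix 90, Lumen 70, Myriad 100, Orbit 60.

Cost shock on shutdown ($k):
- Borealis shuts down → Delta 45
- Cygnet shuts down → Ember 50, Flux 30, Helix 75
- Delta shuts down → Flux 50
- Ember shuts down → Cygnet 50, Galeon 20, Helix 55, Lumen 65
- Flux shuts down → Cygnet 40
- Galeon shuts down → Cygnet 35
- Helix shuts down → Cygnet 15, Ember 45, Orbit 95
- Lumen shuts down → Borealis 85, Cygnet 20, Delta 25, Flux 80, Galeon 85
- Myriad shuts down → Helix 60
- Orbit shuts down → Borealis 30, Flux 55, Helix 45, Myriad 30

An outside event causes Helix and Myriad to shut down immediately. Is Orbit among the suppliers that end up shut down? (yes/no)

yes

Round 1 — Helix, Myriad shut down (initial).
  Cygnet: +15 → 15 < 90
  Ember: +45 → 45 < 70
  Orbit: +95 → 95 ≥ 60
Round 2 — Orbit shuts down.
  Borealis: +30 → 30 < 80
  Flux: +55 → 55 < 70
No further shutdowns.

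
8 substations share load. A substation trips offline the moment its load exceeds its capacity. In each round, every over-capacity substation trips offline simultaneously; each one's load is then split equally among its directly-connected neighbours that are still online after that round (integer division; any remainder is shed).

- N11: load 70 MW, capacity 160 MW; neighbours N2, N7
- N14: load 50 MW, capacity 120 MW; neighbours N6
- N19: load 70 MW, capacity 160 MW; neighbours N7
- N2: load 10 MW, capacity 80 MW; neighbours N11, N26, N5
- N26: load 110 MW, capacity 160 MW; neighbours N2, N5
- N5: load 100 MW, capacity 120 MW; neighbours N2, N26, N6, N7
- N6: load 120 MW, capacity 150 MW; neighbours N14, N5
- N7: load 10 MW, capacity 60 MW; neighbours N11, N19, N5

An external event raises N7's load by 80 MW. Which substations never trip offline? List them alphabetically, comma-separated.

N11, N19, N2, N26

Round 1 — N7 at 90 > 60. N7 trips offline.
  N7 sheds 90 MW to N11, N19, N5: 30 each.
    N11: 70+30 = 100 ≤ 160
    N19: 70+30 = 100 ≤ 160
    N5: 100+30 = 130 > 120
Round 2 — N5 trips offline.
  N5 sheds 130 MW to N2, N26, N6: 43 each (1 lost).
    N2: 10+43 = 53 ≤ 80
    N26: 110+43 = 153 ≤ 160
    N6: 120+43 = 163 > 150
Round 3 — N6 trips offline.
  N6 sheds 163 MW to N14: 163 each.
    N14: 50+163 = 213 > 120
Round 4 — N14 trips offline.
  N14 sheds 213 MW: no online neighbours, lost.
No further trips.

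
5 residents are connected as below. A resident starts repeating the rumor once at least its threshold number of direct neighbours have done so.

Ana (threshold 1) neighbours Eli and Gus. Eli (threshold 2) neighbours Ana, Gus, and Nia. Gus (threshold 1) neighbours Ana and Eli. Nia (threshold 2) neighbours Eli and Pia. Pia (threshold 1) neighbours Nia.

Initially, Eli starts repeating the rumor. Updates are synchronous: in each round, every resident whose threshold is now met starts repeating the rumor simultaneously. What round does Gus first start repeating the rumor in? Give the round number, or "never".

2

Round 1 — Eli starts repeating the rumor (initial).
Round 2 — checking thresholds:
  Ana: 1 of 2 neighbours ≥ 1, starts repeating the rumor.
  Gus: 1 of 2 neighbours ≥ 1, starts repeating the rumor.
  Nia: 1 of 2 neighbours < 2, below threshold.
Round 3 — no new spreads; cascade stops.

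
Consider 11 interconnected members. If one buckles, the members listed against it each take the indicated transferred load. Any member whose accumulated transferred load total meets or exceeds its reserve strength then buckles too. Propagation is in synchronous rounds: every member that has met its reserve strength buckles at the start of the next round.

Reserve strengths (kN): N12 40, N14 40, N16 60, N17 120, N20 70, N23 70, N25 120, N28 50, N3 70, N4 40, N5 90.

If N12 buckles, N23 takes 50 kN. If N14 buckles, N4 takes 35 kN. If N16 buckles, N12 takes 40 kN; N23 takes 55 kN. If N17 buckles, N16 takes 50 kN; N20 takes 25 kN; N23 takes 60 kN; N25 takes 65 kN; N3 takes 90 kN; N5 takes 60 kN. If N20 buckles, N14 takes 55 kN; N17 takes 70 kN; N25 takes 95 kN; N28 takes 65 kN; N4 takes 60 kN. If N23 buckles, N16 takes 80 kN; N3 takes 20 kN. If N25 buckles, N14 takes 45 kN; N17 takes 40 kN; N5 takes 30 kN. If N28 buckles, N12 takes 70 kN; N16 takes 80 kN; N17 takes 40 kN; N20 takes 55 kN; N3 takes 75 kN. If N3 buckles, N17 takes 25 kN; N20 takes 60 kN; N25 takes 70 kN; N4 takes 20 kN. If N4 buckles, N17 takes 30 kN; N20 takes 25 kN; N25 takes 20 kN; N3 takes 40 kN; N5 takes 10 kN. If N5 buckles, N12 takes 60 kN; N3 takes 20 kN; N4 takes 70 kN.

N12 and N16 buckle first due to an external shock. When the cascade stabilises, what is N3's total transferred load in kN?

20

Round 1 — N12, N16 buckle (initial).
  N23: +50+55 → 105 ≥ 70
Round 2 — N23 buckles.
  N3: +20 → 20 < 70
No further bucklings.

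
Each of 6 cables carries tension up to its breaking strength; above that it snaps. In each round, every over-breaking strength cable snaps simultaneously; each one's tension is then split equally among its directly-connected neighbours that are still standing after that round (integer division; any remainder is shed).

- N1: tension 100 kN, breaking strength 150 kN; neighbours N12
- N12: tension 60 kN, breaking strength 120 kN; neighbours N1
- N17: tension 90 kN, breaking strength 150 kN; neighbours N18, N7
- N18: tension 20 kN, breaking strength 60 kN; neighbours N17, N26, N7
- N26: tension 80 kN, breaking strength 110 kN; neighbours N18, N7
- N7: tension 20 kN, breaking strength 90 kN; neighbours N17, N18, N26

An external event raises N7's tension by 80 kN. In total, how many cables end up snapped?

4

Round 1 — N7 at 100 > 90. N7 snaps.
  N7 sheds 100 kN to N17, N18, N26: 33 each (1 lost).
    N17: 90+33 = 123 ≤ 150
    N18: 20+33 = 53 ≤ 60
    N26: 80+33 = 113 > 110
Round 2 — N26 snaps.
  N26 sheds 113 kN to N18: 113 each.
    N18: 53+113 = 166 > 60
Round 3 — N18 snaps.
  N18 sheds 166 kN to N17: 166 each.
    N17: 123+166 = 289 > 150
Round 4 — N17 snaps.
  N17 sheds 289 kN: no online neighbours, lost.
No further breaks.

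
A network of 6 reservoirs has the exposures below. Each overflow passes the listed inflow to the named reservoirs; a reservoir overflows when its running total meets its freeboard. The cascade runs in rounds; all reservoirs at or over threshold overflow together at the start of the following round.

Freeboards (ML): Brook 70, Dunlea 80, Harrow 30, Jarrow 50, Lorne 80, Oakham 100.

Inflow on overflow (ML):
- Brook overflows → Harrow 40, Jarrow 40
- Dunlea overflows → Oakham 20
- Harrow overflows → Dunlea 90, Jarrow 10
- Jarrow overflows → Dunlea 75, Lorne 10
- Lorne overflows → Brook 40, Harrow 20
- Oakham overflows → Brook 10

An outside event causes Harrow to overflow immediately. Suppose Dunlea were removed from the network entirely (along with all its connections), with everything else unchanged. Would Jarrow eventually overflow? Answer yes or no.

With Dunlea removed:
Round 1 — Harrow overflows (initial).
  Jarrow: +10 → 10 < 50
No further overflows.

no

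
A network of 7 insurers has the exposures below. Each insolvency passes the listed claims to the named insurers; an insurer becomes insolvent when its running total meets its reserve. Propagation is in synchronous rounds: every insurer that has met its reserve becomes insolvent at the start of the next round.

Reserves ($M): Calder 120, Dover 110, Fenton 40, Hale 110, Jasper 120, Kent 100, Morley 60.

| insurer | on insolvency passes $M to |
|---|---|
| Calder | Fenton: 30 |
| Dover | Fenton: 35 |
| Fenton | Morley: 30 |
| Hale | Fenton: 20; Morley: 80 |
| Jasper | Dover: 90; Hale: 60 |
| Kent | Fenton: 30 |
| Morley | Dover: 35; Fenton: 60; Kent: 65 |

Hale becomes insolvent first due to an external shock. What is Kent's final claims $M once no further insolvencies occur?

65

Round 1 — Hale becomes insolvent (initial).
  Fenton: +20 → 20 < 40
  Morley: +80 → 80 ≥ 60
Round 2 — Morley becomes insolvent.
  Dover: +35 → 35 < 110
  Fenton: +60 → 80 ≥ 40
  Kent: +65 → 65 < 100
Round 3 — Fenton becomes insolvent.
No further insolvencies.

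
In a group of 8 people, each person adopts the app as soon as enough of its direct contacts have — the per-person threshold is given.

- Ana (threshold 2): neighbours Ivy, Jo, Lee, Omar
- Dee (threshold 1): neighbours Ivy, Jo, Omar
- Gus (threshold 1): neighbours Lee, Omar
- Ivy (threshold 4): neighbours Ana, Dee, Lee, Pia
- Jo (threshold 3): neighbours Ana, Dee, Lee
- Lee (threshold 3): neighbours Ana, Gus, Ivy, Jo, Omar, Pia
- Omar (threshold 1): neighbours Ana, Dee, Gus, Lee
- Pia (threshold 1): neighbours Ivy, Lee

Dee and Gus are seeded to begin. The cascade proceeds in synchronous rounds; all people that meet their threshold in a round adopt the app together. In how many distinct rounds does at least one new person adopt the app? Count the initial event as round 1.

2

Round 1 — Dee, Gus adopt the app (initial).
Round 2 — checking thresholds:
  Ivy: 1 of 4 neighbours < 4, not yet.
  Jo: 1 of 3 neighbours < 3, not yet.
  Lee: 1 of 6 neighbours < 3, not yet.
  Omar: 2 of 4 neighbours ≥ 1, adopts the app.
Round 3 — no new adoptions; cascade stops.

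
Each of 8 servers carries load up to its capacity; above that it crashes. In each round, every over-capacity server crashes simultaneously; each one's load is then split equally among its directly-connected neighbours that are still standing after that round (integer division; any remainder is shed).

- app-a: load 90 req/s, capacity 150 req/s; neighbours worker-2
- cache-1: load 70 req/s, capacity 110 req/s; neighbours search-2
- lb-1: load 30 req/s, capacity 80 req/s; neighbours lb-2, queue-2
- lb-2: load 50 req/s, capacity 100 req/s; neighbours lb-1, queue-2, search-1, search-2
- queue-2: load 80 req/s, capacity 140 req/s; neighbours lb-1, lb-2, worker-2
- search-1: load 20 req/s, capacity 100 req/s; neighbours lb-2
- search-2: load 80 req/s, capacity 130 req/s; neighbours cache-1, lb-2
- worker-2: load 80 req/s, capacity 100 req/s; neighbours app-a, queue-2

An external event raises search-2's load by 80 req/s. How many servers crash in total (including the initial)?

Round 1 — search-2 at 160 > 130. search-2 crashes.
  search-2 sheds 160 req/s to cache-1, lb-2: 80 each.
    cache-1: 70+80 = 150 > 110
    lb-2: 50+80 = 130 > 100
Round 2 — cache-1, lb-2 crash.
  cache-1 sheds 150 req/s: no online neighbours, lost.
  lb-2 sheds 130 req/s to lb-1, queue-2, search-1: 43 each (1 lost).
    lb-1: 30+43 = 73 ≤ 80
    queue-2: 80+43 = 123 ≤ 140
    search-1: 20+43 = 63 ≤ 100
No further crashes.

3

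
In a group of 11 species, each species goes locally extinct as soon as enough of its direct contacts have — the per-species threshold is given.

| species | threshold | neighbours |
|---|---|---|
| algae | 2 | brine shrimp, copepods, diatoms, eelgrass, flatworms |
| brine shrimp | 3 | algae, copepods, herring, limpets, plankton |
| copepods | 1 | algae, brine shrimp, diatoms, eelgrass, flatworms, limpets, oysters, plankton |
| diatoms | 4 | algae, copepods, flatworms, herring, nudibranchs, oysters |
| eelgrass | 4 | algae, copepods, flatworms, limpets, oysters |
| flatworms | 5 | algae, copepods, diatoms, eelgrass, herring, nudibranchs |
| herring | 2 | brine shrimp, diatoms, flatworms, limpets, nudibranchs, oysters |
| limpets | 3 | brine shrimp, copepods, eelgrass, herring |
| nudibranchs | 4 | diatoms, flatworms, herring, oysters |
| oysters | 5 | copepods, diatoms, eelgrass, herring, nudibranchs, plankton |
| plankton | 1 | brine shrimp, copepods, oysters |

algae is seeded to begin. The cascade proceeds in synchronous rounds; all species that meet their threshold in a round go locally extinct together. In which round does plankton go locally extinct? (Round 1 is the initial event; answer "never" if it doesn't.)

3

Round 1 — algae goes locally extinct (initial).
Round 2 — checking thresholds:
  brine shrimp: 1 of 5 neighbours < 3, below threshold.
  copepods: 1 of 8 neighbours ≥ 1, goes locally extinct.
  diatoms: 1 of 6 neighbours < 4, below threshold.
  eelgrass: 1 of 5 neighbours < 4, below threshold.
  flatworms: 1 of 6 neighbours < 5, below threshold.
Round 3 — checking thresholds:
  brine shrimp: 2 of 5 neighbours < 3, below threshold.
  diatoms: 2 of 6 neighbours < 4, below threshold.
  eelgrass: 2 of 5 neighbours < 4, below threshold.
  flatworms: 2 of 6 neighbours < 5, below threshold.
  limpets: 1 of 4 neighbours < 3, below threshold.
  oysters: 1 of 6 neighbours < 5, below threshold.
  plankton: 1 of 3 neighbours ≥ 1, goes locally extinct.
Round 4 — checking thresholds:
  brine shrimp: 3 of 5 neighbours ≥ 3, goes locally extinct.
  diatoms: 2 of 6 neighbours < 4, below threshold.
  eelgrass: 2 of 5 neighbours < 4, below threshold.
  flatworms: 2 of 6 neighbours < 5, below threshold.
  limpets: 1 of 4 neighbours < 3, below threshold.
  oysters: 2 of 6 neighbours < 5, below threshold.
Round 5 — no new extinctions; cascade stops.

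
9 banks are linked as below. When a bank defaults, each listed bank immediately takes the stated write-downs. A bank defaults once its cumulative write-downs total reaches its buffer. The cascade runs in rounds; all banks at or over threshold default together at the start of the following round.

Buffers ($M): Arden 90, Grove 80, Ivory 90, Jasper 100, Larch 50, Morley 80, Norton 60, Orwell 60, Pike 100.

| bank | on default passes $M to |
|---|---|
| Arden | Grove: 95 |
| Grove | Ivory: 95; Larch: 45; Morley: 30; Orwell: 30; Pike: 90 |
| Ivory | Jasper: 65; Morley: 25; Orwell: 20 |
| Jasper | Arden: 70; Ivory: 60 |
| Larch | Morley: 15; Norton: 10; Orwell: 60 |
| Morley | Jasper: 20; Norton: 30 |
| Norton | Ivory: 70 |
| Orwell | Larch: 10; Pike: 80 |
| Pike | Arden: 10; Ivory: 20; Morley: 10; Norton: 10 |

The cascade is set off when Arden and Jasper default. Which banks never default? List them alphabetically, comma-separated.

Larch, Morley, Norton, Orwell, Pike

Round 1 — Arden, Jasper default (initial).
  Grove: +95 → 95 ≥ 80
  Ivory: +60 → 60 < 90
Round 2 — Grove defaults.
  Ivory: +95 → 155 ≥ 90
  Larch: +45 → 45 < 50
  Morley: +30 → 30 < 80
  Orwell: +30 → 30 < 60
  Pike: +90 → 90 < 100
Round 3 — Ivory defaults.
  Morley: +25 → 55 < 80
  Orwell: +20 → 50 < 60
No further defaults.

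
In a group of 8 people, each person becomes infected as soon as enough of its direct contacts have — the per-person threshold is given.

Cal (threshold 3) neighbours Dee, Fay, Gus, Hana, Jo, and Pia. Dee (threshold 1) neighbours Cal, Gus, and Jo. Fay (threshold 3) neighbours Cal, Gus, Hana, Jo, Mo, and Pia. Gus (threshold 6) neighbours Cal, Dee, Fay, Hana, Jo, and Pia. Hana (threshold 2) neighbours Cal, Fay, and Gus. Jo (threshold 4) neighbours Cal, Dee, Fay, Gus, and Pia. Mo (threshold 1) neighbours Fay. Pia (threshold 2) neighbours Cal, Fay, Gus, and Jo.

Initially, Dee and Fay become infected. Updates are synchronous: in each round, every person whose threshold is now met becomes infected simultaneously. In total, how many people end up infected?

Round 1 — Dee, Fay become infected (initial).
Round 2 — checking thresholds:
  Cal: 2 of 6 neighbours < 3, below threshold.
  Gus: 2 of 6 neighbours < 6, below threshold.
  Hana: 1 of 3 neighbours < 2, below threshold.
  Jo: 2 of 5 neighbours < 4, below threshold.
  Mo: 1 of 1 neighbours ≥ 1, becomes infected.
  Pia: 1 of 4 neighbours < 2, below threshold.
Round 3 — no new infections; cascade stops.

3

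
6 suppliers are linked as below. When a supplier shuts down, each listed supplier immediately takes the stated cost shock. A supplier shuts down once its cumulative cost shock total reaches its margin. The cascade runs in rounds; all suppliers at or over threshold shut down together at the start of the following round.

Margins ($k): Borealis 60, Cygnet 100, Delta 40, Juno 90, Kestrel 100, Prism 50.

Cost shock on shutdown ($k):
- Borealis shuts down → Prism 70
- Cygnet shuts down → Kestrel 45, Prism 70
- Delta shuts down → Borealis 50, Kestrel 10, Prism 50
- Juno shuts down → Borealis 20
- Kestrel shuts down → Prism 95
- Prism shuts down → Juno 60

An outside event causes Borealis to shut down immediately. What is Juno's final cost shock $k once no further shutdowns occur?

60

Round 1 — Borealis shuts down (initial).
  Prism: +70 → 70 ≥ 50
Round 2 — Prism shuts down.
  Juno: +60 → 60 < 90
No further shutdowns.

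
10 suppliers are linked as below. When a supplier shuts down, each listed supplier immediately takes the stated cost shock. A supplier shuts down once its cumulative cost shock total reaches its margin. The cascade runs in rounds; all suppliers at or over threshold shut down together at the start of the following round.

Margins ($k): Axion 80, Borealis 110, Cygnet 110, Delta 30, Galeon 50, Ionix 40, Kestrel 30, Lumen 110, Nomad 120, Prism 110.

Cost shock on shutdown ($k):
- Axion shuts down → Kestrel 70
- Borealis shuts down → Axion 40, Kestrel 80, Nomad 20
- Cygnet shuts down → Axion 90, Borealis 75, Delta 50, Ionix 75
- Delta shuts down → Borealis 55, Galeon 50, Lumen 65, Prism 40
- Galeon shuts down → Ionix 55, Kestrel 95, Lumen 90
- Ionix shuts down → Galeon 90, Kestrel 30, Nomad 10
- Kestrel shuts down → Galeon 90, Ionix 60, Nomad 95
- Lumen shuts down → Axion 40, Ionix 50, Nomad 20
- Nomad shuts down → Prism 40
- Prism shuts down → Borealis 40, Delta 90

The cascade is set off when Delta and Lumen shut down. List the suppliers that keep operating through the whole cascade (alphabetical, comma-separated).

Round 1 — Delta, Lumen shut down (initial).
  Axion: +40 → 40 < 80
  Borealis: +55 → 55 < 110
  Galeon: +50 → 50 ≥ 50
  Ionix: +50 → 50 ≥ 40
  Nomad: +20 → 20 < 120
  Prism: +40 → 40 < 110
Round 2 — Galeon, Ionix shut down.
  Kestrel: +95+30 → 125 ≥ 30
  Nomad: +10 → 30 < 120
Round 3 — Kestrel shuts down.
  Nomad: +95 → 125 ≥ 120
Round 4 — Nomad shuts down.
  Prism: +40 → 80 < 110
No further shutdowns.

Axion, Borealis, Cygnet, Prism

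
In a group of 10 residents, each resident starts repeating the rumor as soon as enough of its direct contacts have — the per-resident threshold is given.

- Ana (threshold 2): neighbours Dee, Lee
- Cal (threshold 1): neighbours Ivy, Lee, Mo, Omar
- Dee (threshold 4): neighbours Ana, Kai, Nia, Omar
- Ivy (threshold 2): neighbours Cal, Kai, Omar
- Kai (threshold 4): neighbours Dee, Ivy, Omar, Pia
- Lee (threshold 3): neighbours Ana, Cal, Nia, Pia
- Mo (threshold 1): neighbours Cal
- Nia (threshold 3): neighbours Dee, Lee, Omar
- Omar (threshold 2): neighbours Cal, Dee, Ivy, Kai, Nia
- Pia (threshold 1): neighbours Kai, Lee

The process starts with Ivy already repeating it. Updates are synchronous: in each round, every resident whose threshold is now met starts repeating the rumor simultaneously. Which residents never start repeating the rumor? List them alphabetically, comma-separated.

Ana, Dee, Kai, Lee, Nia, Pia

Round 1 — Ivy starts repeating the rumor (initial).
Round 2 — checking thresholds:
  Cal: 1 of 4 neighbours ≥ 1, starts repeating the rumor.
  Kai: 1 of 4 neighbours < 4, not yet.
  Omar: 1 of 5 neighbours < 2, not yet.
Round 3 — checking thresholds:
  Kai: 1 of 4 neighbours < 4, not yet.
  Lee: 1 of 4 neighbours < 3, not yet.
  Mo: 1 of 1 neighbours ≥ 1, starts repeating the rumor.
  Omar: 2 of 5 neighbours ≥ 2, starts repeating the rumor.
Round 4 — no new spreads; cascade stops.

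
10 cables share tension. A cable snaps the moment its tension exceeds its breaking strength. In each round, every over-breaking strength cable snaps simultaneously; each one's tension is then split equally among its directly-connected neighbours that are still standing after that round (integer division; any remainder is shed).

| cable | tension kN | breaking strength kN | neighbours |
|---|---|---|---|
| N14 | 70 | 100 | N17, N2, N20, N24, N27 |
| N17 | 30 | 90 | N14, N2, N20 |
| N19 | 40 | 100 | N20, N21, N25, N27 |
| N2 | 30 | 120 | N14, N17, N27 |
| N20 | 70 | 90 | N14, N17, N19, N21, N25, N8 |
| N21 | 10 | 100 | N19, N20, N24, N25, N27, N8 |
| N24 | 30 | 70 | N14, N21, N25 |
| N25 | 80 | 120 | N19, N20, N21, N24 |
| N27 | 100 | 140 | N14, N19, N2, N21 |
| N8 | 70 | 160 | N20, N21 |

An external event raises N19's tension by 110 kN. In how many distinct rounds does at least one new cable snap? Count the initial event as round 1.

6

Round 1 — N19 at 150 > 100. N19 snaps.
  N19 sheds 150 kN to N20, N21, N25, N27: 37 each (2 lost).
    N20: 70+37 = 107 > 90
    N21: 10+37 = 47 ≤ 100
    N25: 80+37 = 117 ≤ 120
    N27: 100+37 = 137 ≤ 140
Round 2 — N20 snaps.
  N20 sheds 107 kN to N14, N17, N21, N25, N8: 21 each (2 lost).
    N14: 70+21 = 91 ≤ 100
    N17: 30+21 = 51 ≤ 90
    N21: 47+21 = 68 ≤ 100
    N25: 117+21 = 138 > 120
    N8: 70+21 = 91 ≤ 160
Round 3 — N25 snaps.
  N25 sheds 138 kN to N21, N24: 69 each.
    N21: 68+69 = 137 > 100
    N24: 30+69 = 99 > 70
Round 4 — N21, N24 snap.
  N21 sheds 137 kN to N27, N8: 68 each (1 lost).
    N27: 137+68 = 205 > 140
    N8: 91+68 = 159 ≤ 160
  N24 sheds 99 kN to N14: 99 each.
    N14: 91+99 = 190 > 100
Round 5 — N14, N27 snap.
  N14 sheds 190 kN to N17, N2: 95 each.
    N17: 51+95 = 146 > 90
    N2: 30+95 = 125 > 120
  N27 sheds 205 kN to N2: 205 each.
    N2: 125+205 = 330 > 120
Round 6 — N17, N2 snap.
  N17 sheds 146 kN: no online neighbours, lost.
  N2 sheds 330 kN: no online neighbours, lost.
No further breaks.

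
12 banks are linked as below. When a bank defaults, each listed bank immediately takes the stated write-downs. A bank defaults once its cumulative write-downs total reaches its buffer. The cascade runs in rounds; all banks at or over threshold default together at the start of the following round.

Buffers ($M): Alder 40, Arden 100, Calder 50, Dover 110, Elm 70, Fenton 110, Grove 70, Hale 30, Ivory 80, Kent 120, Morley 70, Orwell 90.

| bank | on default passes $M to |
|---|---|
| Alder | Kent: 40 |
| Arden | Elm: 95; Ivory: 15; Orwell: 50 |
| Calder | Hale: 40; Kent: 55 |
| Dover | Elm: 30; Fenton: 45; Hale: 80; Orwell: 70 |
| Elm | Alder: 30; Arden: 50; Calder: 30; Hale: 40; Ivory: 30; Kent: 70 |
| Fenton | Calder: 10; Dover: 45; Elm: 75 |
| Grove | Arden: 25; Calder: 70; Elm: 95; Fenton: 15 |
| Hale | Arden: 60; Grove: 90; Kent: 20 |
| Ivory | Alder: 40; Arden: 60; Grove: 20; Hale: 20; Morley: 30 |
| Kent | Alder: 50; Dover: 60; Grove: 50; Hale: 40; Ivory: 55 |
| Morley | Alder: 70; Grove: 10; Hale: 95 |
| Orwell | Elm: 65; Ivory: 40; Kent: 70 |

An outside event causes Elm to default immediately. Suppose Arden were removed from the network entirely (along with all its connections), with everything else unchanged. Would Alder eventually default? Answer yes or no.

With Arden removed:
Round 1 — Elm defaults (initial).
  Alder: +30 → 30 < 40
  Calder: +30 → 30 < 50
  Hale: +40 → 40 ≥ 30
  Ivory: +30 → 30 < 80
  Kent: +70 → 70 < 120
Round 2 — Hale defaults.
  Grove: +90 → 90 ≥ 70
  Kent: +20 → 90 < 120
Round 3 — Grove defaults.
  Calder: +70 → 100 ≥ 50
  Fenton: +15 → 15 < 110
Round 4 — Calder defaults.
  Kent: +55 → 145 ≥ 120
Round 5 — Kent defaults.
  Alder: +50 → 80 ≥ 40
  Dover: +60 → 60 < 110
  Ivory: +55 → 85 ≥ 80
Round 6 — Alder, Ivory default.
  Morley: +30 → 30 < 70
No further defaults.

yes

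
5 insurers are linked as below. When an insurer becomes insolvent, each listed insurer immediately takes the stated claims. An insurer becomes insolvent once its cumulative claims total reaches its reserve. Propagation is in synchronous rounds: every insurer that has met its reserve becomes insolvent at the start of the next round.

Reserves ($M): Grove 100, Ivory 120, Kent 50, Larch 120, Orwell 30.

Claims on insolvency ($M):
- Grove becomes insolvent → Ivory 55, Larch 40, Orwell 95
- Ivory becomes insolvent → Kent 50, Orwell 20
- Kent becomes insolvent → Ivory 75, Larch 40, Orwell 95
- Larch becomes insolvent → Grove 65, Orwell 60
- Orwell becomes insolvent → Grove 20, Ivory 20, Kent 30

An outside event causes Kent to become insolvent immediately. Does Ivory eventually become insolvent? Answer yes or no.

no

Round 1 — Kent becomes insolvent (initial).
  Ivory: +75 → 75 < 120
  Larch: +40 → 40 < 120
  Orwell: +95 → 95 ≥ 30
Round 2 — Orwell becomes insolvent.
  Grove: +20 → 20 < 100
  Ivory: +20 → 95 < 120
No further insolvencies.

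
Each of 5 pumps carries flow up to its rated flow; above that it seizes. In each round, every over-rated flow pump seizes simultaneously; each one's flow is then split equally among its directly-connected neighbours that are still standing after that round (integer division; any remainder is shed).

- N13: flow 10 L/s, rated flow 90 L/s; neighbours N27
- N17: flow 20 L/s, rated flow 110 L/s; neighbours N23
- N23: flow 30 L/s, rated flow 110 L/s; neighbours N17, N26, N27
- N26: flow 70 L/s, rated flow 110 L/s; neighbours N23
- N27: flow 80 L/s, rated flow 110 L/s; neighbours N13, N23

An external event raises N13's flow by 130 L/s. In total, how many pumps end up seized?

5

Round 1 — N13 at 140 > 90. N13 seizes.
  N13 sheds 140 L/s to N27: 140 each.
    N27: 80+140 = 220 > 110
Round 2 — N27 seizes.
  N27 sheds 220 L/s to N23: 220 each.
    N23: 30+220 = 250 > 110
Round 3 — N23 seizes.
  N23 sheds 250 L/s to N17, N26: 125 each.
    N17: 20+125 = 145 > 110
    N26: 70+125 = 195 > 110
Round 4 — N17, N26 seize.
  N17 sheds 145 L/s: no online neighbours, lost.
  N26 sheds 195 L/s: no online neighbours, lost.
No further seizures.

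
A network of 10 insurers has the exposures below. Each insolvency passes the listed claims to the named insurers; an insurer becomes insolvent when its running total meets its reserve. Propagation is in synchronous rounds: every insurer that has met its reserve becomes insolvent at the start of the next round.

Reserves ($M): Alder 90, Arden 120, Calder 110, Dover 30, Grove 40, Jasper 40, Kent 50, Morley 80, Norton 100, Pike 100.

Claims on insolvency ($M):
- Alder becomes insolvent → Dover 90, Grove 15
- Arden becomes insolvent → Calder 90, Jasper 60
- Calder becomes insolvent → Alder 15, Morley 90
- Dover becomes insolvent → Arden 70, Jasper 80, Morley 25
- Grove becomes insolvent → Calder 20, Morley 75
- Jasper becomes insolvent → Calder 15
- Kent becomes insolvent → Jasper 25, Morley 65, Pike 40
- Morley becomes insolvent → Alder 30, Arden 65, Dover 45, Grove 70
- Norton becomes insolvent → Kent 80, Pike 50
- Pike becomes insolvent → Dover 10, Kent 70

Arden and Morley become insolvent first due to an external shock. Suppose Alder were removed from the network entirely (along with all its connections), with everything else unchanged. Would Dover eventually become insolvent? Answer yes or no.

yes

With Alder removed:
Round 1 — Arden, Morley become insolvent (initial).
  Calder: +90 → 90 < 110
  Dover: +45 → 45 ≥ 30
  Grove: +70 → 70 ≥ 40
  Jasper: +60 → 60 ≥ 40
Round 2 — Dover, Grove, Jasper become insolvent.
  Calder: +20+15 → 125 ≥ 110
Round 3 — Calder becomes insolvent.
No further insolvencies.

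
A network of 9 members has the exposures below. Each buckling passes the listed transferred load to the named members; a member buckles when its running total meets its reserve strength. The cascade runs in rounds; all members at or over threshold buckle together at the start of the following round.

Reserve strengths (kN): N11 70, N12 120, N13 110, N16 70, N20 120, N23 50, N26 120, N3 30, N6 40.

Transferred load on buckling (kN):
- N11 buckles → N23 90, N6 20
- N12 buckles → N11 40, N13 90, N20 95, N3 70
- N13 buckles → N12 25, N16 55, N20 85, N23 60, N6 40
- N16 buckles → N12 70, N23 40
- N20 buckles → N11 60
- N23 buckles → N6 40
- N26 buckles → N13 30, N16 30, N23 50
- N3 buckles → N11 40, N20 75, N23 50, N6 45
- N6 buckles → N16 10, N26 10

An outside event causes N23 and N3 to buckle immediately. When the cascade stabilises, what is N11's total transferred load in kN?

Round 1 — N23, N3 buckle (initial).
  N11: +40 → 40 < 70
  N20: +75 → 75 < 120
  N6: +40+45 → 85 ≥ 40
Round 2 — N6 buckles.
  N16: +10 → 10 < 70
  N26: +10 → 10 < 120
No further bucklings.

40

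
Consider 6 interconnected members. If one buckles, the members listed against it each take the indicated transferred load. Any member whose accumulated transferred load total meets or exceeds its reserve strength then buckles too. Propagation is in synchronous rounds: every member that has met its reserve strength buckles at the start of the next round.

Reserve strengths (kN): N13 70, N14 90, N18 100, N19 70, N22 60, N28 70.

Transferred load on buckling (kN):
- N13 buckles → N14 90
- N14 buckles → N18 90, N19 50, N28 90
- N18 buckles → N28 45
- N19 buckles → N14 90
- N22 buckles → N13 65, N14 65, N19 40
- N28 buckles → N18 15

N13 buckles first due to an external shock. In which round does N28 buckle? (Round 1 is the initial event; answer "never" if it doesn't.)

3

Round 1 — N13 buckles (initial).
  N14: +90 → 90 ≥ 90
Round 2 — N14 buckles.
  N18: +90 → 90 < 100
  N19: +50 → 50 < 70
  N28: +90 → 90 ≥ 70
Round 3 — N28 buckles.
  N18: +15 → 105 ≥ 100
Round 4 — N18 buckles.
No further bucklings.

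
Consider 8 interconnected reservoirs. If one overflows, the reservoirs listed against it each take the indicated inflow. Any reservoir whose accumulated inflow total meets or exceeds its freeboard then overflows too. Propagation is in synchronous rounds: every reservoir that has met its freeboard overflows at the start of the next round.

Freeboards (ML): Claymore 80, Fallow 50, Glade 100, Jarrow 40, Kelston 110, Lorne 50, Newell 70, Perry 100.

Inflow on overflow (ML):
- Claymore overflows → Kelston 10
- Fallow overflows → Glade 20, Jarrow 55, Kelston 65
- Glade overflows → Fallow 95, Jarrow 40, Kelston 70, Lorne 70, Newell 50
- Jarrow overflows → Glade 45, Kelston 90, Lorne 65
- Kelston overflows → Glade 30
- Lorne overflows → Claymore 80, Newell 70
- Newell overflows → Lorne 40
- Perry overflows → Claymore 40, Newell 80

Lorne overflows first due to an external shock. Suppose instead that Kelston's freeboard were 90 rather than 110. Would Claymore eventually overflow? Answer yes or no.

yes

With Kelston's freeboard at 90:
Round 1 — Lorne overflows (initial).
  Claymore: +80 → 80 ≥ 80
  Newell: +70 → 70 ≥ 70
Round 2 — Claymore, Newell overflow.
  Kelston: +10 → 10 < 90
No further overflows.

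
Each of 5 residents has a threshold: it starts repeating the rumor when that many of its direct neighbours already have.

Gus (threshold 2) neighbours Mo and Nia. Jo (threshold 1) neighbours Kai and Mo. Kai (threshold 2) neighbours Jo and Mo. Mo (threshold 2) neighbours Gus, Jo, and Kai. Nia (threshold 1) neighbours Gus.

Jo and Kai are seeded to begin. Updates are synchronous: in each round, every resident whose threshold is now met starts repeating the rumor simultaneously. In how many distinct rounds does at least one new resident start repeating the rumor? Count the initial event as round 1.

Round 1 — Jo, Kai start repeating the rumor (initial).
Round 2 — checking thresholds:
  Mo: 2 of 3 neighbours ≥ 2, starts repeating the rumor.
Round 3 — no new spreads; cascade stops.

2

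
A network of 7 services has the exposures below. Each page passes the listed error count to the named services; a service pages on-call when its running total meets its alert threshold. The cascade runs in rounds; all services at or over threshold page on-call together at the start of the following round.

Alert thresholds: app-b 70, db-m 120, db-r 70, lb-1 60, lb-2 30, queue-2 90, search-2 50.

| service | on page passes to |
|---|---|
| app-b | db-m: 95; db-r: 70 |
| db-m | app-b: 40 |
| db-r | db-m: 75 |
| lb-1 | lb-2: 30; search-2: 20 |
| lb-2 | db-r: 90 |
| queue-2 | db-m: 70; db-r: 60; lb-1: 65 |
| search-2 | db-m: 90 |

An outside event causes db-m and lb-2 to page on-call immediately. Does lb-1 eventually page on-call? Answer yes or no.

Round 1 — db-m, lb-2 page on-call (initial).
  app-b: +40 → 40 < 70
  db-r: +90 → 90 ≥ 70
Round 2 — db-r pages on-call.
No further pages.

no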